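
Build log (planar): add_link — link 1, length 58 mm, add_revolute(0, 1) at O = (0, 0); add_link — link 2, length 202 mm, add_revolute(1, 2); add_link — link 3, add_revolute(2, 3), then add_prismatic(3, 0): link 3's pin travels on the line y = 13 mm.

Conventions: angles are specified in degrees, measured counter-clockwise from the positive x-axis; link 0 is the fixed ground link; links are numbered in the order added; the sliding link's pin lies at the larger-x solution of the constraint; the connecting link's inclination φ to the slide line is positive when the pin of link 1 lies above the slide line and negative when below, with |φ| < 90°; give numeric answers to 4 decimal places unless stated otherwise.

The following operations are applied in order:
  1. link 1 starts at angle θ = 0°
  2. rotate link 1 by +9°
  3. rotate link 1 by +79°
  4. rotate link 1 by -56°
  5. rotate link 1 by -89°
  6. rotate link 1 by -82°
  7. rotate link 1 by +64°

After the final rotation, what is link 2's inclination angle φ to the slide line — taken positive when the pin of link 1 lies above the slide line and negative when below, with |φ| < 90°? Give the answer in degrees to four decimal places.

geometry: r = 58 mm, L = 202 mm, e = 13 mm; θ starts at 0°
rotate link 1 by +9°: θ ← 0° +9° = 9°
rotate link 1 by +79°: θ ← 9° +79° = 88°
rotate link 1 by -56°: θ ← 88° -56° = 32°
rotate link 1 by -89°: θ ← 32° -89° = -57°
rotate link 1 by -82°: θ ← -57° -82° = -139°
rotate link 1 by +64°: θ ← -139° +64° = -75°
h = r sin θ − e = -56.023698 − 13 = -69.023698
sin φ = h / L = -69.023698 / 202 = -0.34170147
φ = arcsin(-0.34170147) = -19.980571°

-19.9806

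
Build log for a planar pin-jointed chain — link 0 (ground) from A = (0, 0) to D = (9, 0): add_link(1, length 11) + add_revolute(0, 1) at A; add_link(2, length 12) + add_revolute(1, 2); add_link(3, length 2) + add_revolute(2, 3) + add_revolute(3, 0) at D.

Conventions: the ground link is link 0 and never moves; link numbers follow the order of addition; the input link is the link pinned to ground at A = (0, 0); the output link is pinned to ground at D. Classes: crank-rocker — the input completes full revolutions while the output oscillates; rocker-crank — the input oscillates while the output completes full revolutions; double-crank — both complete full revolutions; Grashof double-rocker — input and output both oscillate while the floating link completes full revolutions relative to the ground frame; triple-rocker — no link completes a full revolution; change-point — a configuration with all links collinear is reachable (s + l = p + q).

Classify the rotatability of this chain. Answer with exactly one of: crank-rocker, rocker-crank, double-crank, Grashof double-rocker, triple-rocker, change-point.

lengths: ground=9, input=11, coupler=12, output=2
sorted: s=2 (shortest), l=12 (longest), p+q=20
s + l = 14 vs p + q = 20
s + l < p + q (Grashof) with shortest = output link → rocker-crank

rocker-crank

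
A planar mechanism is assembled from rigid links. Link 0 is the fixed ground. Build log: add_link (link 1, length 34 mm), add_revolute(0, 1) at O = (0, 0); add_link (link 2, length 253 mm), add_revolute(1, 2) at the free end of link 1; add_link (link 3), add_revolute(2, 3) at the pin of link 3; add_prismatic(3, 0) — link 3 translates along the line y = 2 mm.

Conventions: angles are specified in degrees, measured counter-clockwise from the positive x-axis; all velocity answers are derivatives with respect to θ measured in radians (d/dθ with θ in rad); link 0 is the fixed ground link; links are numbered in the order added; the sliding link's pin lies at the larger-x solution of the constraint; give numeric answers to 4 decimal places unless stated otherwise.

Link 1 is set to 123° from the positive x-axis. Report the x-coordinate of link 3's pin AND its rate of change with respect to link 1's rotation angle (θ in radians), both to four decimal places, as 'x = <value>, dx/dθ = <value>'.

geometry: r = 34 mm, L = 253 mm, e = 2 mm
crank pin P = (r cos θ, r sin θ) = (-18.517727, 28.514799)
h = r sin θ − e = 28.514799 − 2 = 26.514799
x = r cos θ + √(L² − h²) = -18.517727 + 251.606767 = 233.089040
dx/dθ = −r sin θ − h·r cos θ/√(L² − h²) (θ in radians; h = 26.514799) = -26.563366

x = 233.0890, dx/dθ = -26.5634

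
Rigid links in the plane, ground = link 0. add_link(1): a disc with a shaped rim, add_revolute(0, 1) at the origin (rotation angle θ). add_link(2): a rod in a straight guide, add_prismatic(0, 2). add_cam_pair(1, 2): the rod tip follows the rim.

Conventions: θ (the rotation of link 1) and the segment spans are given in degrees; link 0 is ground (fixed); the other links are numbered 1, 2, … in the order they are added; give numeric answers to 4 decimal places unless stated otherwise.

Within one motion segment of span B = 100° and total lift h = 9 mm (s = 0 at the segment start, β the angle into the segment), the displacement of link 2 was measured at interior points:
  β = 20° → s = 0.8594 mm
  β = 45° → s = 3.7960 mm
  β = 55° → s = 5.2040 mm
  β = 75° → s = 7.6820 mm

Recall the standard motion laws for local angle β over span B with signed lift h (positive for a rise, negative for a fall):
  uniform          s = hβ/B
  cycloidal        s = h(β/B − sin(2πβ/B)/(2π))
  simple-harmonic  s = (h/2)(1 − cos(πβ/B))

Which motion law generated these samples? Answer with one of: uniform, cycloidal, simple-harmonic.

candidates at β/B = r: uniform s = h·r (linear in β); cycloidal s = h·(r − sin(2πr)/(2π)); simple-harmonic s = (h/2)(1 − cos(πr))
β=20°: printed 0.8594 | uniform 1.8000, cycloidal 0.4377, simple-harmonic 0.8594
β=45°: printed 3.7960 | uniform 4.0500, cycloidal 3.6074, simple-harmonic 3.7960
β=55°: printed 5.2040 | uniform 4.9500, cycloidal 5.3926, simple-harmonic 5.2040
β=75°: printed 7.6820 | uniform 6.7500, cycloidal 8.1824, simple-harmonic 7.6820
only one law matches every sample → simple-harmonic

simple-harmonic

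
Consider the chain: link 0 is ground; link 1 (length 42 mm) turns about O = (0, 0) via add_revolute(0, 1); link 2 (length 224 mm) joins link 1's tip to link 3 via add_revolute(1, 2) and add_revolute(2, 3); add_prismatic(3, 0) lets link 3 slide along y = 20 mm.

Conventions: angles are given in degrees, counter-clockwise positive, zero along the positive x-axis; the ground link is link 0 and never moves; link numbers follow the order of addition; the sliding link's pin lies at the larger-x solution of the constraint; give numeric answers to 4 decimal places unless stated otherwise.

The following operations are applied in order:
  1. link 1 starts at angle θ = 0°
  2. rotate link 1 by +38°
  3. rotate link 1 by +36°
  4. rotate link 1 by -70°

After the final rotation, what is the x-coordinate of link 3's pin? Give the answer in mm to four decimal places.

geometry: r = 42 mm, L = 224 mm, e = 20 mm; θ starts at 0°
rotate link 1 by +38°: θ ← 0° +38° = 38°
rotate link 1 by +36°: θ ← 38° +36° = 74°
rotate link 1 by -70°: θ ← 74° -70° = 4°
crank pin P = (r cos θ, r sin θ) = (41.897690, 2.929772)
h = r sin θ − e = 2.929772 − 20 = -17.070228
x = r cos θ + √(L² − h²) = 41.897690 + 223.348623 = 265.246313

265.2463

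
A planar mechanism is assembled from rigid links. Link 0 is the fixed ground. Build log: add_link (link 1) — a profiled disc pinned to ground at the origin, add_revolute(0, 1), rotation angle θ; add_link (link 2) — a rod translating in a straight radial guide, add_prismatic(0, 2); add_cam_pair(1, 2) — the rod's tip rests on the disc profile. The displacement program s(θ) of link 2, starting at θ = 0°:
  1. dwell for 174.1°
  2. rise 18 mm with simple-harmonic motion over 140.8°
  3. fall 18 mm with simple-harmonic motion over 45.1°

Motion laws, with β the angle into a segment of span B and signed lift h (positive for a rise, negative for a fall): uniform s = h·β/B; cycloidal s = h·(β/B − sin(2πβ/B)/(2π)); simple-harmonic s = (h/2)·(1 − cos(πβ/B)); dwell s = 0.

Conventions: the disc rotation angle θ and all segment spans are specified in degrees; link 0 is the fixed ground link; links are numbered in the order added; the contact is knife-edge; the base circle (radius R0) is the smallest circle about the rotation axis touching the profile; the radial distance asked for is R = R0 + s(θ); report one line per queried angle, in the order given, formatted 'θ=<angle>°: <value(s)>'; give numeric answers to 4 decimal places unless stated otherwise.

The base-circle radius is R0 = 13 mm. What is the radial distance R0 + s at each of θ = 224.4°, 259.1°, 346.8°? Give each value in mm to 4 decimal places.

seg 1 [0°–174.1°] dwell: s stays 0.0000
seg 2 [174.1°–314.9°] simple-harmonic, h=18: θ=224.4° here. β=50.3, B=140.8. 18/2·(1 − cos(π·0.3572)) = 5.0976 → s = 5.0976
seg 2 [174.1°–314.9°] simple-harmonic, h=18: θ=259.1° here. β=85, B=140.8. 18/2·(1 − cos(π·0.6037)) = 11.8803 → s = 11.8803
seg 2 [174.1°–314.9°] simple-harmonic, h=18: full span → s += 18 → s = 18.0000
seg 3 [314.9°–360°] simple-harmonic, h=-18: θ=346.8° here. β=31.9, B=45.1. -18/2·(1 − cos(π·0.7073)) = -14.4560 → s = 3.5440
θ=224.4°: R = R0 + s = 13 + 5.0976 = 18.0976
θ=259.1°: R = R0 + s = 13 + 11.8803 = 24.8803
θ=346.8°: R = R0 + s = 13 + 3.5440 = 16.5440

θ=224.4°: 18.0976
θ=259.1°: 24.8803
θ=346.8°: 16.5440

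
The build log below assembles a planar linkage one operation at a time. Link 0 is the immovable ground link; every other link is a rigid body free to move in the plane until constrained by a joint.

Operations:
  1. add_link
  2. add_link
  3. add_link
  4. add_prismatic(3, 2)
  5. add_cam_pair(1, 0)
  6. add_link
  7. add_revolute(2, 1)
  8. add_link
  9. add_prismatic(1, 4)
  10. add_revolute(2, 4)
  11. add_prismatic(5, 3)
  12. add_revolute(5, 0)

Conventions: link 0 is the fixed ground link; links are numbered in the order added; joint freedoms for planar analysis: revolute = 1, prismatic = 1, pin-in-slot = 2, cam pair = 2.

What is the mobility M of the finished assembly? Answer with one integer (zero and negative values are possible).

link 0 = ground. State L|J1|J2 = 1|0|0
+link1  2|0|0
+link2  3|0|0
+link3  4|0|0
P(3,2) f=1→J1  4|1|0
C(1,0) f=2→J2  4|1|1
+link4  5|1|1
R(2,1) f=1→J1  5|2|1
+link5  6|2|1
P(1,4) f=1→J1  6|3|1
R(2,4) f=1→J1  6|4|1
P(5,3) f=1→J1  6|5|1
R(5,0) f=1→J1  6|6|1
M = 3(6−1)−2·6−1 = 15−12−1 = 2

M = 2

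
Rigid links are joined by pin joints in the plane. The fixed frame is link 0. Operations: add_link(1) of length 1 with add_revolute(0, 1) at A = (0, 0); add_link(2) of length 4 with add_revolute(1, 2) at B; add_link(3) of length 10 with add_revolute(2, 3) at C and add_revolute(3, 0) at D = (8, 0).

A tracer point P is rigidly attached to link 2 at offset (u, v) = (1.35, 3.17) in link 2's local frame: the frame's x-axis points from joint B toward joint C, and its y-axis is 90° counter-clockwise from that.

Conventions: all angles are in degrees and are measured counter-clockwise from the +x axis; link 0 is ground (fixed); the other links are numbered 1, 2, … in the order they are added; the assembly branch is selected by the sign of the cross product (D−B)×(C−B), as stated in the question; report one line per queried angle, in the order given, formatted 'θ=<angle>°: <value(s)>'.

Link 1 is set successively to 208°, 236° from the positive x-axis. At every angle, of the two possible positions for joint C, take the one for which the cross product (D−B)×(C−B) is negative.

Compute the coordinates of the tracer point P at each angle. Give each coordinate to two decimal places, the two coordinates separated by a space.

A=(0,0), D=(8.00,0)
θ=208°: B = A + 1.00·(cos208°, sin208°) = (-0.8829, -0.4695)
θ=208°: |BD| = 8.8953
θ=208°: circle(B,4.00) ∩ circle(D,10.00): a=-0.2739, h=3.9906
θ=208°:   candidates: C₊=(-1.3671,3.5011) cross=35.498; C₋=(-0.9459,-4.4690) cross=-35.498
θ=208°:   branch - wants cross < 0 → take C=(-0.9459,-4.4690) (cross=-35.498)
θ=208°: ex = (C−B)/|BC| = (-0.0157,-0.9999); ey = (0.9999,-0.0157)
θ=208°: P = B + 1.35·ex + 3.17·ey = (2.2654,-1.8692)
θ=236°: B = A + 1.00·(cos236°, sin236°) = (-0.5592, -0.8290)
θ=236°: |BD| = 8.5992
θ=236°: circle(B,4.00) ∩ circle(D,10.00): a=-0.5845, h=3.9571
θ=236°:   candidates: C₊=(-1.5225,3.0532) cross=34.028; C₋=(-0.7595,-4.8240) cross=-34.028
θ=236°:   branch - wants cross < 0 → take C=(-0.7595,-4.8240) (cross=-34.028)
θ=236°: ex = (C−B)/|BC| = (-0.0501,-0.9987); ey = (0.9987,-0.0501)
θ=236°: P = B + 1.35·ex + 3.17·ey = (2.5392,-2.3361)

θ=208°: 2.27 -1.87
θ=236°: 2.54 -2.34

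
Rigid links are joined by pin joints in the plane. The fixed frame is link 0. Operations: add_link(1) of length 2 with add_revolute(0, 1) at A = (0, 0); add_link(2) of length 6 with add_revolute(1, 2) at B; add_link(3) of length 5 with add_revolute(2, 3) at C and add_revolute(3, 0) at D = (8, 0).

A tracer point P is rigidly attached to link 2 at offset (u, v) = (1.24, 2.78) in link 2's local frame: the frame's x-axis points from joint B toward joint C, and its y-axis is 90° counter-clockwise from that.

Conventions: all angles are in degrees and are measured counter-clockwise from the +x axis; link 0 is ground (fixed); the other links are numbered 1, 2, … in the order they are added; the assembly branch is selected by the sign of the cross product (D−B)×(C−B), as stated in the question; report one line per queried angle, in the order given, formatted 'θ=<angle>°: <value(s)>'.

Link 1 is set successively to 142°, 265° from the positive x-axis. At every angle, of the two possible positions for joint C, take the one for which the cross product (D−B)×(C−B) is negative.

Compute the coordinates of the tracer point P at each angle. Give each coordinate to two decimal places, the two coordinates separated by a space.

A=(0,0), D=(8.00,0)
θ=142°: B = A + 2.00·(cos142°, sin142°) = (-1.5760, 1.2313)
θ=142°: |BD| = 9.6549
θ=142°: circle(B,6.00) ∩ circle(D,5.00): a=5.3971, h=2.6213
θ=142°:   candidates: C₊=(4.1113,3.1429) cross=25.309; C₋=(3.4427,-2.0569) cross=-25.309
θ=142°:   branch - wants cross < 0 → take C=(3.4427,-2.0569) (cross=-25.309)
θ=142°: ex = (C−B)/|BC| = (0.8365,-0.5480); ey = (0.5480,0.8365)
θ=142°: P = B + 1.24·ex + 2.78·ey = (0.9847,2.8771)
θ=265°: B = A + 2.00·(cos265°, sin265°) = (-0.1743, -1.9924)
θ=265°: |BD| = 8.4136
θ=265°: circle(B,6.00) ∩ circle(D,5.00): a=4.8605, h=3.5179
θ=265°:   candidates: C₊=(3.7149,2.5764) cross=29.598; C₋=(5.3810,-4.2592) cross=-29.598
θ=265°:   branch - wants cross < 0 → take C=(5.3810,-4.2592) (cross=-29.598)
θ=265°: ex = (C−B)/|BC| = (0.9259,-0.3778); ey = (0.3778,0.9259)
θ=265°: P = B + 1.24·ex + 2.78·ey = (2.0241,0.1131)

θ=142°: 0.98 2.88
θ=265°: 2.02 0.11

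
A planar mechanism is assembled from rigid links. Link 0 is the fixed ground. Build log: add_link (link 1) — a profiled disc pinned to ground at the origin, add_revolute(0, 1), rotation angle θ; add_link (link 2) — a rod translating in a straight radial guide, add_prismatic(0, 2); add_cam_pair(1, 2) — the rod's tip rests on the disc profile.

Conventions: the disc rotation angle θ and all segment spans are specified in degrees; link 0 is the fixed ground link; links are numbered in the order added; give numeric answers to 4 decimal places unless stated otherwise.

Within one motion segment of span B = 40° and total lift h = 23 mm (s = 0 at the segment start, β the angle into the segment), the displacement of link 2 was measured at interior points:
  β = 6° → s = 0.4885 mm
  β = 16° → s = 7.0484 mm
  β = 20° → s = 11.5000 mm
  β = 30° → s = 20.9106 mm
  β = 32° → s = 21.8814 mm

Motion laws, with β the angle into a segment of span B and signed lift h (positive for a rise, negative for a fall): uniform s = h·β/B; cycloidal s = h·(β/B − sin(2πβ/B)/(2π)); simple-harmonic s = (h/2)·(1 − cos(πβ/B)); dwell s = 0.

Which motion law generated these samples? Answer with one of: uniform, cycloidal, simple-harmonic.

candidates at β/B = r: uniform s = h·r (linear in β); cycloidal s = h·(r − sin(2πr)/(2π)); simple-harmonic s = (h/2)(1 − cos(πr))
β=6°: printed 0.4885 | uniform 3.4500, cycloidal 0.4885, simple-harmonic 1.2534
β=16°: printed 7.0484 | uniform 9.2000, cycloidal 7.0484, simple-harmonic 7.9463
β=20°: printed 11.5000 | uniform 11.5000, cycloidal 11.5000, simple-harmonic 11.5000
β=30°: printed 20.9106 | uniform 17.2500, cycloidal 20.9106, simple-harmonic 19.6317
β=32°: printed 21.8814 | uniform 18.4000, cycloidal 21.8814, simple-harmonic 20.8037
only one law matches every sample → cycloidal

cycloidal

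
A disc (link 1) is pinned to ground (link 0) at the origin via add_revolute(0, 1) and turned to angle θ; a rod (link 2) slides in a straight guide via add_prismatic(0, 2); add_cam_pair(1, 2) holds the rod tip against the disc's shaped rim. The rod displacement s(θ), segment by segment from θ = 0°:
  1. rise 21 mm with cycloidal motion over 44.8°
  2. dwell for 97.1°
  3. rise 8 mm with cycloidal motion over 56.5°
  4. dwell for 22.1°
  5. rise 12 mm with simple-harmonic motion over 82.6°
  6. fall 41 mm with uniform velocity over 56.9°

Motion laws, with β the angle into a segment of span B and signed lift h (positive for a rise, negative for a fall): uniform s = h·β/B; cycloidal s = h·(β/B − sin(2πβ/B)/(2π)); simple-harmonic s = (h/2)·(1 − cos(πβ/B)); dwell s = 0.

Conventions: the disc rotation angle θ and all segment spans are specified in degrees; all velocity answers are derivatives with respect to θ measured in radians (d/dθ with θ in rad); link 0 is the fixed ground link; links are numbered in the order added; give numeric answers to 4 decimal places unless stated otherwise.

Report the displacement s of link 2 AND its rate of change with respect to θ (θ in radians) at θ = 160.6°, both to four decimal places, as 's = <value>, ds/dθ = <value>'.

segment 1 (0° to 44.8°, cycloidal, h = 21) is passed completely: s = 0.0000 + (21) = 21.0000
segment 2 (44.8° to 141.9°, dwell): s unchanged at 21.0000
θ = 160.6° falls in segment 3 (141.9° to 198.4°, cycloidal, h = 8): β = 160.6 − 141.9 = 18.7°, B = 56.5°; Δs = 8·(0.3310 − sin(2π·0.3310)/(2π)) = 1.5358; s = 21.0000 + 1.5358 = 22.5358
velocity in seg [141.9°–198.4°] (cycloidal), θ in radians: β = 18.7° = 0.3264 rad, B = 56.5° = 0.9861 rad; ds/dθ = (h/B)(1 − cos(2πβ/B)) = (8/0.9861)(1 − cos(2π·0.3310)) = 12.064398 mm/rad

s = 22.5358, ds/dθ = 12.0644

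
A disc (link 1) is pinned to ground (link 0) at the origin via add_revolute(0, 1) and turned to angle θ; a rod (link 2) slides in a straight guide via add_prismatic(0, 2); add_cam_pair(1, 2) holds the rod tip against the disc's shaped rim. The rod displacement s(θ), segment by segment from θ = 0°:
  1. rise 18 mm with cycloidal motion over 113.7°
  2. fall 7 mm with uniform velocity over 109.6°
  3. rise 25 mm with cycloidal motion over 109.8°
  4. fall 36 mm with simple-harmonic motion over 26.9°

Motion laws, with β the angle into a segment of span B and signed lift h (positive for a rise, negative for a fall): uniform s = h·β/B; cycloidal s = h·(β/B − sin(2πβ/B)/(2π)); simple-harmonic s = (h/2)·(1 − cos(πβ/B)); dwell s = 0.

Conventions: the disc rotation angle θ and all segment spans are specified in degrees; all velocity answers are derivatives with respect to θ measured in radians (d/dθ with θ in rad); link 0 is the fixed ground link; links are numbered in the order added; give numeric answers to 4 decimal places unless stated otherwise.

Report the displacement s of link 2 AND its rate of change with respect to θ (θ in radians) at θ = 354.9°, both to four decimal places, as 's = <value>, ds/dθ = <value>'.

segment 1 (0° to 113.7°, cycloidal, h = 18) is passed completely: s = 0.0000 + (18) = 18.0000
segment 2 (113.7° to 223.3°, uniform, h = -7) is passed completely: s = 18.0000 + (-7) = 11.0000
segment 3 (223.3° to 333.1°, cycloidal, h = 25) is passed completely: s = 11.0000 + (25) = 36.0000
θ = 354.9° falls in segment 4 (333.1° to 360°, simple-harmonic, h = -36): β = 354.9 − 333.1 = 21.8°, B = 26.9°; Δs = -36/2·(1 − cos(π·0.8104)) = -32.9004; s = 36.0000 − 32.9004 = 3.0996
velocity in seg [333.1°–360°] (simple-harmonic), θ in radians: β = 21.8° = 0.3805 rad, B = 26.9° = 0.4695 rad; ds/dθ = (πh/(2B)) sin(πβ/B) = (π·(-36)/(2·0.4695)) sin(π·0.8104) = -67.572716 mm/rad

s = 3.0996, ds/dθ = -67.5727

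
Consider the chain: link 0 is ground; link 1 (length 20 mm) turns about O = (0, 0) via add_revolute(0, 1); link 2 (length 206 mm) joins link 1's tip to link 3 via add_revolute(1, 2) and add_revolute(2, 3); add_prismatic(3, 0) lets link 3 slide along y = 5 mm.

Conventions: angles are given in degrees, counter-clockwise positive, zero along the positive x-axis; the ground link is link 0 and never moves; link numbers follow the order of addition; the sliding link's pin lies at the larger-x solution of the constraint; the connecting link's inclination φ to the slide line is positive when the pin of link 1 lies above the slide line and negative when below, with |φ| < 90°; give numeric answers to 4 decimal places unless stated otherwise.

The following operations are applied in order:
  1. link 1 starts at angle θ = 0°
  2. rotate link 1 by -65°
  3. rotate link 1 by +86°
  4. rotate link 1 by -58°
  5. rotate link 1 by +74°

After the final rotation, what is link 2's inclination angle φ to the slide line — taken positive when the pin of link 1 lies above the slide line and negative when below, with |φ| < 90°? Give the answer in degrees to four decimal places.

geometry: r = 20 mm, L = 206 mm, e = 5 mm; θ starts at 0°
rotate link 1 by -65°: θ ← 0° -65° = -65°
rotate link 1 by +86°: θ ← -65° +86° = 21°
rotate link 1 by -58°: θ ← 21° -58° = -37°
rotate link 1 by +74°: θ ← -37° +74° = 37°
h = r sin θ − e = 12.036300 − 5 = 7.036300
sin φ = h / L = 7.036300 / 206 = 0.03415680
φ = arcsin(0.03415680) = 1.957421°

1.9574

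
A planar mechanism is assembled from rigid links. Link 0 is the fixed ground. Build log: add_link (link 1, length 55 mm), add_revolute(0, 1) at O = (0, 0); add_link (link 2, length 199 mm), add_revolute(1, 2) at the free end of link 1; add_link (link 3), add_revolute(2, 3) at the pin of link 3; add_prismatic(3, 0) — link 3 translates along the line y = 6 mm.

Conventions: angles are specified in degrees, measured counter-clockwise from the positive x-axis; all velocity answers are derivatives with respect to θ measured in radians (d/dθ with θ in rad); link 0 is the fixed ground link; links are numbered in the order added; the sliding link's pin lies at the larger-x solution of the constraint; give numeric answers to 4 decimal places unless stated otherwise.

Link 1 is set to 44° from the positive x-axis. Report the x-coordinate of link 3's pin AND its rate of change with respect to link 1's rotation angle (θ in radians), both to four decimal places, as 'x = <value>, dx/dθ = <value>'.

geometry: r = 55 mm, L = 199 mm, e = 6 mm
crank pin P = (r cos θ, r sin θ) = (39.563689, 38.206210)
h = r sin θ − e = 38.206210 − 6 = 32.206210
x = r cos θ + √(L² − h²) = 39.563689 + 196.376577 = 235.940266
dx/dθ = −r sin θ − h·r cos θ/√(L² − h²) (θ in radians; h = 32.206210) = -44.694746

x = 235.9403, dx/dθ = -44.6947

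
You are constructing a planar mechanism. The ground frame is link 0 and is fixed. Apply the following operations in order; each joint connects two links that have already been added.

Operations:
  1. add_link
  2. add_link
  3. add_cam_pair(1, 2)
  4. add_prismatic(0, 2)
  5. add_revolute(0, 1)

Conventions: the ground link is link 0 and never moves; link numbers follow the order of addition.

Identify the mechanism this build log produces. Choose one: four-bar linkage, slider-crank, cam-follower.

links: 3 (incl. ground); joints: 1 revolute, 1 prismatic, 1 higher (cam) pair, forming one closed loop
3 links, revolute + prismatic + higher pair in one loop → cam-follower

cam-follower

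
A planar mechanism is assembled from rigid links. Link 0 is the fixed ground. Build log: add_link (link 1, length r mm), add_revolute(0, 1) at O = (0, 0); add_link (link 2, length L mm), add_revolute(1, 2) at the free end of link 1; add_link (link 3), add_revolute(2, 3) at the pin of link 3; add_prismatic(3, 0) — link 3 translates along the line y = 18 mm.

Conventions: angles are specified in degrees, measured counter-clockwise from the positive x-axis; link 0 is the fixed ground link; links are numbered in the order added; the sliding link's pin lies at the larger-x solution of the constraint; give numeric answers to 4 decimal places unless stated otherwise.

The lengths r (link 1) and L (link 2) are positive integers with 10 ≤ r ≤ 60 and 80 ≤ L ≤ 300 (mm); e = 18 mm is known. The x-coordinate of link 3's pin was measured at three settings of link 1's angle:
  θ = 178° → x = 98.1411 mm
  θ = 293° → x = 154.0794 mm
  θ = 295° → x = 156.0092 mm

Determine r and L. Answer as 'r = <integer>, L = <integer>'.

constraint per measurement: (x − r cos θ)² + (r sin θ − e)² = L²
subtracting the θ₁ and θ₂ equations cancels the r² and L² terms:
r = (x₁² − x₂²) / (2[(x₁cos θ₁ + e sin θ₁) − (x₂cos θ₂ + e sin θ₂)]) = 50.0001 → r = 50
L² = (x₁ − r cos θ₁)² + (r sin θ₁ − e)² = 22200.9879 → L = 149.0000 → L = 149
check at θ₃=295°: x = 156.0092 (printed 156.0092) ✓

r = 50, L = 149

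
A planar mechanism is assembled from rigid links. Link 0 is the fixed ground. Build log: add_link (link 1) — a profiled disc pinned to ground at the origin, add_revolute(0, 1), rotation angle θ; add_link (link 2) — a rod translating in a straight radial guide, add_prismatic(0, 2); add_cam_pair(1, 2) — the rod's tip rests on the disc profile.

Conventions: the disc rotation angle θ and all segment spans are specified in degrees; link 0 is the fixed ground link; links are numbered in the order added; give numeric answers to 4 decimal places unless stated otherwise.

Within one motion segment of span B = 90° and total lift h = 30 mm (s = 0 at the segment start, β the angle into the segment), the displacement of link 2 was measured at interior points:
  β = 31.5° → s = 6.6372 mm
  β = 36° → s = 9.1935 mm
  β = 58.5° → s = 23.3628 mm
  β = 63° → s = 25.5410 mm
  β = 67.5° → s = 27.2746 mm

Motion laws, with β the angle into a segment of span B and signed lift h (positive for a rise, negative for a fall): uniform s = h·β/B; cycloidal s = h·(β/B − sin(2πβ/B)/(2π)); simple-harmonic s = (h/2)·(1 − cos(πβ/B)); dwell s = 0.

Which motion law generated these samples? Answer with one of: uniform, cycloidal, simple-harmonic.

candidates at β/B = r: uniform s = h·r (linear in β); cycloidal s = h·(r − sin(2πr)/(2π)); simple-harmonic s = (h/2)(1 − cos(πr))
β=31.5°: printed 6.6372 | uniform 10.5000, cycloidal 6.6372, simple-harmonic 8.1901
β=36°: printed 9.1935 | uniform 12.0000, cycloidal 9.1935, simple-harmonic 10.3647
β=58.5°: printed 23.3628 | uniform 19.5000, cycloidal 23.3628, simple-harmonic 21.8099
β=63°: printed 25.5410 | uniform 21.0000, cycloidal 25.5410, simple-harmonic 23.8168
β=67.5°: printed 27.2746 | uniform 22.5000, cycloidal 27.2746, simple-harmonic 25.6066
only one law matches every sample → cycloidal

cycloidal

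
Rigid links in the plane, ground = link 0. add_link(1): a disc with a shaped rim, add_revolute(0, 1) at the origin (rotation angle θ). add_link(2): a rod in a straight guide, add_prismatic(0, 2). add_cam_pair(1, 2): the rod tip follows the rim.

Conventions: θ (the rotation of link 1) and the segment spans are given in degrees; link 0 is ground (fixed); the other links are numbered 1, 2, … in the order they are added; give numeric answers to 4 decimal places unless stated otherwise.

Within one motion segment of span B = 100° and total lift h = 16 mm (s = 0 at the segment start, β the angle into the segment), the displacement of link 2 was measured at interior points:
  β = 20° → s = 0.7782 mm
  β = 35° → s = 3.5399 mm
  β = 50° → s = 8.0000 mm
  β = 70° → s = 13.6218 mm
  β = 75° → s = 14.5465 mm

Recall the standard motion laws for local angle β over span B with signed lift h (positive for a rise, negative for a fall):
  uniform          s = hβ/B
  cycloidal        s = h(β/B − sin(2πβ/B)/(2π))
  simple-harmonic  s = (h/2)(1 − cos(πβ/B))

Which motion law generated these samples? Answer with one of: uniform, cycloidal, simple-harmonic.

candidates at β/B = r: uniform s = h·r (linear in β); cycloidal s = h·(r − sin(2πr)/(2π)); simple-harmonic s = (h/2)(1 − cos(πr))
β=20°: printed 0.7782 | uniform 3.2000, cycloidal 0.7782, simple-harmonic 1.5279
β=35°: printed 3.5399 | uniform 5.6000, cycloidal 3.5399, simple-harmonic 4.3681
β=50°: printed 8.0000 | uniform 8.0000, cycloidal 8.0000, simple-harmonic 8.0000
β=70°: printed 13.6218 | uniform 11.2000, cycloidal 13.6218, simple-harmonic 12.7023
β=75°: printed 14.5465 | uniform 12.0000, cycloidal 14.5465, simple-harmonic 13.6569
only one law matches every sample → cycloidal

cycloidal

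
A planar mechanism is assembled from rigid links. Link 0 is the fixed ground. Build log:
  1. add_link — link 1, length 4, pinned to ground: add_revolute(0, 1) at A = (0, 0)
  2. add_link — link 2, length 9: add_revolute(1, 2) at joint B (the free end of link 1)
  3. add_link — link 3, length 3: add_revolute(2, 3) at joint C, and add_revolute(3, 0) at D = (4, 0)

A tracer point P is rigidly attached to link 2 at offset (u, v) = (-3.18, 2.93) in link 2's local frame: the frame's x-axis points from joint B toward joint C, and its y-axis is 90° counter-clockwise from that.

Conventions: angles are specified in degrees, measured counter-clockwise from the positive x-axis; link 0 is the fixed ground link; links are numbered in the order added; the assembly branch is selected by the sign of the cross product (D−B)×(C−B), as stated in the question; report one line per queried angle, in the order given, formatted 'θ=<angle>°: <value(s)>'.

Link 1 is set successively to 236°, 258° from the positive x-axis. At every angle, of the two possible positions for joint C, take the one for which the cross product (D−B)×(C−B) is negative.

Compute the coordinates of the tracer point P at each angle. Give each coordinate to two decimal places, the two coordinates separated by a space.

A=(0,0), D=(4.00,0)
θ=236°: B = A + 4.00·(cos236°, sin236°) = (-2.2368, -3.3162)
θ=236°: |BD| = 7.0636
θ=236°: circle(B,9.00) ∩ circle(D,3.00): a=8.6284, h=2.5596
θ=236°:   candidates: C₊=(4.1800,2.9946) cross=18.080; C₋=(6.5833,-1.5254) cross=-18.080
θ=236°:   branch - wants cross < 0 → take C=(6.5833,-1.5254) (cross=-18.080)
θ=236°: ex = (C−B)/|BC| = (0.9800,0.1990); ey = (-0.1990,0.9800)
θ=236°: P = B + -3.18·ex + 2.93·ey = (-5.9362,-1.0775)
θ=258°: B = A + 4.00·(cos258°, sin258°) = (-0.8316, -3.9126)
θ=258°: |BD| = 6.2172
θ=258°: circle(B,9.00) ∩ circle(D,3.00): a=8.8990, h=1.3445
θ=258°:   candidates: C₊=(5.2380,2.7326) cross=8.359; C₋=(6.9303,0.6428) cross=-8.359
θ=258°:   branch - wants cross < 0 → take C=(6.9303,0.6428) (cross=-8.359)
θ=258°: ex = (C−B)/|BC| = (0.8624,0.5062); ey = (-0.5062,0.8624)
θ=258°: P = B + -3.18·ex + 2.93·ey = (-5.0573,-2.9952)

θ=236°: -5.94 -1.08
θ=258°: -5.06 -3.00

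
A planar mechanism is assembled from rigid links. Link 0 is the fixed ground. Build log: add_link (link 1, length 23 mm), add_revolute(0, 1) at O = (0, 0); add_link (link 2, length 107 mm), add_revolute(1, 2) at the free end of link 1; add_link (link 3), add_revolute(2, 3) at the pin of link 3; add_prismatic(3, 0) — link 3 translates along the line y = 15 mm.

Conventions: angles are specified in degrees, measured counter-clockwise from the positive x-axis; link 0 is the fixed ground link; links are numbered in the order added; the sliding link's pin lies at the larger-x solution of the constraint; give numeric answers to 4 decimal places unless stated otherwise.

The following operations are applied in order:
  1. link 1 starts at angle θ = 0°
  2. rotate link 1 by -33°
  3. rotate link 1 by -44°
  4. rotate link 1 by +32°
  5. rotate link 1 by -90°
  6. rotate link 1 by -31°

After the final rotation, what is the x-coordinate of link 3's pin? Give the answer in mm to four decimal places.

geometry: r = 23 mm, L = 107 mm, e = 15 mm; θ starts at 0°
rotate link 1 by -33°: θ ← 0° -33° = -33°
rotate link 1 by -44°: θ ← -33° -44° = -77°
rotate link 1 by +32°: θ ← -77° +32° = -45°
rotate link 1 by -90°: θ ← -45° -90° = -135°
rotate link 1 by -31°: θ ← -135° -31° = -166°
crank pin P = (r cos θ, r sin θ) = (-22.316802, -5.564204)
h = r sin θ − e = -5.564204 − 15 = -20.564204
x = r cos θ + √(L² − h²) = -22.316802 + 105.005302 = 82.688501

82.6885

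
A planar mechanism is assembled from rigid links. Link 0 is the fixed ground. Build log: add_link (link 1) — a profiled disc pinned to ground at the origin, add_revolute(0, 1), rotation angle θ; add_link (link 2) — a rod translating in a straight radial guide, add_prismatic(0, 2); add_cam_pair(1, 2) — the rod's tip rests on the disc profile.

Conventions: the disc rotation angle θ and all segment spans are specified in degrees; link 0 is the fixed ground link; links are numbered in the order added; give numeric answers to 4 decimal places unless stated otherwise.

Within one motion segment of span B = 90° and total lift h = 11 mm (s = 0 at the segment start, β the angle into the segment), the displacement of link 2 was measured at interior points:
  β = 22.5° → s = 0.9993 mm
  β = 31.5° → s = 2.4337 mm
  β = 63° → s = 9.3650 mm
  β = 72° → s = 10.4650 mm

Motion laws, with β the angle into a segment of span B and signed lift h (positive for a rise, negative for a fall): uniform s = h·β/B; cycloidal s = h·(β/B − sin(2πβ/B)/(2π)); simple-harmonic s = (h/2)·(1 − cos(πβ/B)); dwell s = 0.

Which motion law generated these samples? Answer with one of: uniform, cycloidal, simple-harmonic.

candidates at β/B = r: uniform s = h·r (linear in β); cycloidal s = h·(r − sin(2πr)/(2π)); simple-harmonic s = (h/2)(1 − cos(πr))
β=22.5°: printed 0.9993 | uniform 2.7500, cycloidal 0.9993, simple-harmonic 1.6109
β=31.5°: printed 2.4337 | uniform 3.8500, cycloidal 2.4337, simple-harmonic 3.0031
β=63°: printed 9.3650 | uniform 7.7000, cycloidal 9.3650, simple-harmonic 8.7328
β=72°: printed 10.4650 | uniform 8.8000, cycloidal 10.4650, simple-harmonic 9.9496
only one law matches every sample → cycloidal

cycloidal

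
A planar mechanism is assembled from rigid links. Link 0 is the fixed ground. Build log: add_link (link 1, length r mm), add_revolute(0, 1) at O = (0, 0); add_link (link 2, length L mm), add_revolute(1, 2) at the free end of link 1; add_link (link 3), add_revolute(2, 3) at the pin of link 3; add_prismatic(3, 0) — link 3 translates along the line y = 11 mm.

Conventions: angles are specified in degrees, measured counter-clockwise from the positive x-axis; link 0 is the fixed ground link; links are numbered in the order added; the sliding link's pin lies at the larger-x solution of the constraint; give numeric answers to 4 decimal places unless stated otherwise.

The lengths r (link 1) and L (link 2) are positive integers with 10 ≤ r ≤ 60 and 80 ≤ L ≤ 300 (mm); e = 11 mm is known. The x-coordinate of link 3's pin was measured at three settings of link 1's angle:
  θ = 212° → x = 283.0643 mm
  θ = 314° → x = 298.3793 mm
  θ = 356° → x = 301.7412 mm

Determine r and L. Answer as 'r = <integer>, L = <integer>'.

constraint per measurement: (x − r cos θ)² + (r sin θ − e)² = L²
subtracting the θ₁ and θ₂ equations cancels the r² and L² terms:
r = (x₁² − x₂²) / (2[(x₁cos θ₁ + e sin θ₁) − (x₂cos θ₂ + e sin θ₂)]) = 10.0000 → r = 10
L² = (x₁ − r cos θ₁)² + (r sin θ₁ − e)² = 85264.0230 → L = 292.0000 → L = 292
check at θ₃=356°: x = 301.7412 (printed 301.7412) ✓

r = 10, L = 292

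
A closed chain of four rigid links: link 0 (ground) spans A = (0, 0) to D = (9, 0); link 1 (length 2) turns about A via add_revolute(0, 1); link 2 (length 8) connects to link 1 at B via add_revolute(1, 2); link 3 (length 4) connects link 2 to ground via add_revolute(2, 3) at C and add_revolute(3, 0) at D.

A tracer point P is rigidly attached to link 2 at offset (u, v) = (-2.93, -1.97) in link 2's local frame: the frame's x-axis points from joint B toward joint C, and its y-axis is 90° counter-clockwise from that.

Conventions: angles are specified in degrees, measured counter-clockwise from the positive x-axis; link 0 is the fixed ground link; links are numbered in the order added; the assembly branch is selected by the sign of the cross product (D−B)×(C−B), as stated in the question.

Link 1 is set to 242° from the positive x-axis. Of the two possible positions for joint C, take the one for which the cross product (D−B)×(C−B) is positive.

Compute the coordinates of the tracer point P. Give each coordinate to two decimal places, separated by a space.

A=(0,0), D=(9.00,0)
B = A + 2.00·(cos242°, sin242°) = (-0.9389, -1.7659)
|BD| = 10.0946
circle(B,8.00) ∩ circle(D,4.00): a=7.4248, h=2.9786
  candidates: C₊=(5.8503,2.4657) cross=30.068; C₋=(6.8924,-3.3997) cross=-30.068
  branch + wants cross > 0 → take C=(5.8503,2.4657) (cross=30.068)
ex = (C−B)/|BC| = (0.8487,0.5289); ey = (-0.5289,0.8487)
P = B + -2.93·ex + -1.97·ey = (-2.3835,-4.9876)

-2.38 -4.99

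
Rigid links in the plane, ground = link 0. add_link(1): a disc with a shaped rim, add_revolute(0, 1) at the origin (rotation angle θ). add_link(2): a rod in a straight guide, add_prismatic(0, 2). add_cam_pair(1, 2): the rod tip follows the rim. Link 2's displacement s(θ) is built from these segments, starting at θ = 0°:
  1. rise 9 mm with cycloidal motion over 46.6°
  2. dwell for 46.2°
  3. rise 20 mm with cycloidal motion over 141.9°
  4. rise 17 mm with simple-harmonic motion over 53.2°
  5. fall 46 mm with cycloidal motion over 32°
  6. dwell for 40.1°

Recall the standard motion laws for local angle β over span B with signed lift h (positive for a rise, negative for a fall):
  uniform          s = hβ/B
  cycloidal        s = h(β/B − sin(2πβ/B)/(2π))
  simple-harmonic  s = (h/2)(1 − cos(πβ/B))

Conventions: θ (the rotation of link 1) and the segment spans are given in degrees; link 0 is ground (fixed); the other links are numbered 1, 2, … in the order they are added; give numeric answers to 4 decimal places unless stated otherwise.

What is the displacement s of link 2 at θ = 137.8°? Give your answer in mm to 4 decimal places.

segment 1 (0° to 46.6°, cycloidal, h = 9) is passed completely: s = 0.0000 + (9) = 9.0000
segment 2 (46.6° to 92.8°, dwell): s unchanged at 9.0000
θ = 137.8° falls in segment 3 (92.8° to 234.7°, cycloidal, h = 20): β = 137.8 − 92.8 = 45°, B = 141.9°; Δs = 20·(0.3171 − sin(2π·0.3171)/(2π)) = 3.4383; s = 9.0000 + 3.4383 = 12.4383

12.4383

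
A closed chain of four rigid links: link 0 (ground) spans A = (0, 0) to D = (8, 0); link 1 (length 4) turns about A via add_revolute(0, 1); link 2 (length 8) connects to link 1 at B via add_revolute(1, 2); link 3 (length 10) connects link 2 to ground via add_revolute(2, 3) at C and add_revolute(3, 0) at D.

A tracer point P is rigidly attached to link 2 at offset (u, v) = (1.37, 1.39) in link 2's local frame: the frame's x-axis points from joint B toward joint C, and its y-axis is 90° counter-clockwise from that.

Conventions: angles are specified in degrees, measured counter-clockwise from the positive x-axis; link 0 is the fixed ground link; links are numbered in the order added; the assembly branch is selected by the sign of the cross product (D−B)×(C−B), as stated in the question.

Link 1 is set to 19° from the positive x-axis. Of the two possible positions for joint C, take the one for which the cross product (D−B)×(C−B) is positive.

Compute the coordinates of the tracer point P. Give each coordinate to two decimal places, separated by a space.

A=(0,0), D=(8.00,0)
B = A + 4.00·(cos19°, sin19°) = (3.7821, 1.3023)
|BD| = 4.4144
circle(B,8.00) ∩ circle(D,10.00): a=-1.8704, h=7.7783
  candidates: C₊=(4.2896,9.2862) cross=34.336; C₋=(-0.2997,-5.5781) cross=-34.336
  branch + wants cross > 0 → take C=(4.2896,9.2862) (cross=34.336)
ex = (C−B)/|BC| = (0.0634,0.9980); ey = (-0.9980,0.0634)
P = B + 1.37·ex + 1.39·ey = (2.4818,2.7577)

2.48 2.76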